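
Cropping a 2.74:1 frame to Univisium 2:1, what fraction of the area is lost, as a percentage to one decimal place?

The height stays; only width is cut (since Univisium 2:1 is narrower than 2.74:1).
Fraction kept = (2.000)/(2.740) ≈ 72.99%, so 27.01% is lost.

27.0%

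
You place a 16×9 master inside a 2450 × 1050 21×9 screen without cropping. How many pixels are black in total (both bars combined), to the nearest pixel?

612500 pixels

Since 1.778 < 2.333, the master is height-limited.
The master is 1050 × 16/9 ≈ 1866.6667 px wide.
Leftover width: 2450 − 1866.6667 = 583.3333 px.
Bar area = 583.3333 × 1050 ≈ 612500 px.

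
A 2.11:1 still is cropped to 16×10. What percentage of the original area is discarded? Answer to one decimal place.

Going from 2.11:1 to 16×10 means cutting width while keeping height.
Area ratio = (1.600)/(2.110) = 75.83%; the remaining 24.17% is cropped out.

24.2%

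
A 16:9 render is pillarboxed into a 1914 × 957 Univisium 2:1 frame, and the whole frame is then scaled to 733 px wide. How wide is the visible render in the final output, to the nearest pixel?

652 px

At 1914×957 the render is height-limited, so width = 957 × 16/9 ≈ 1701.33 px.
The frame scales by 733/1914 = 0.3830; 1701.33 × 0.3830 ≈ 651.56 px.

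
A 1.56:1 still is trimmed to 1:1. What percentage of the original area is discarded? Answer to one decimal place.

The height stays; only width is cut (since 1:1 is narrower than 1.56:1).
Area ratio = (1.000)/(1.560) = 64.10%; the remaining 35.90% is cropped out.

35.9%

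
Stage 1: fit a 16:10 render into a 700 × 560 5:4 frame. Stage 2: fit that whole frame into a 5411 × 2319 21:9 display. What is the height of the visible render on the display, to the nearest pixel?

Inside the 700×560 canvas the render is width-limited at 700.00 × 437.50.
Second fit — the 5:4 canvas into 5411×2319 spans the height: 2898.75 × 2319.00 (×4.1411 from 700×560).
So the render's height is 437.50 × 4.1411 ≈ 1811.72.

1812 px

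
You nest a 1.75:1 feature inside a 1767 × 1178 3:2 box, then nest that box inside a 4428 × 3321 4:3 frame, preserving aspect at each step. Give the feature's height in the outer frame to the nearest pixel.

2530 px

First fit — 1.75:1 into 1767×1178 spans the width: 1767.00 × 1009.71.
3:2 in 4428×3321: fills the width, so the intermediate becomes 4428.00 × 2952.00 — a scale of ×2.5059.
The feature scales with it: height 1009.71 × 2.5059 ≈ 2530.29.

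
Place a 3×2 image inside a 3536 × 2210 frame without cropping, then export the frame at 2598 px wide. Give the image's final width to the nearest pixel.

At 3536×2210 the image is height-limited, so width = 2210 × 3/2 ≈ 3315.00 px.
Scaling 3536 → 2598 is ×0.7347, so the width becomes 3315.00 × 0.7347 ≈ 2435.62 px.

2436 px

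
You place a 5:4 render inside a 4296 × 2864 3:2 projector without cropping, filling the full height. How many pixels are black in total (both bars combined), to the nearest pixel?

The render is 2864 × 5/4 ≈ 3580.0000 px wide.
Black = 4296 − 3580.0000 = 716.0000 px.
That's 716.0000 × 2864 ≈ 2050624 black pixels.

2050624 pixels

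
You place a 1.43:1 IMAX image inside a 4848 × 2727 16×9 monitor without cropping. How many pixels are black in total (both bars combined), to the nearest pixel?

2586260 pixels

1.43:1 IMAX (1.430) < 16×9 (1.778), so the image fills the height.
The image is 2727 × 1.430 ≈ 3899.6100 px wide.
4848 − 3899.6100 = 948.3900 px of bars.
Bar area = 948.3900 × 2727 ≈ 2586260 px.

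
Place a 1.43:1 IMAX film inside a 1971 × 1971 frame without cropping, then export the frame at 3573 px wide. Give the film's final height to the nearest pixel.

At 1971×1971 the film is width-limited, so height = 1971 / 1.430 ≈ 1378.32 px.
The frame scales by 3573/1971 = 1.8128; 1378.32 × 1.8128 ≈ 2498.60 px.

2499 px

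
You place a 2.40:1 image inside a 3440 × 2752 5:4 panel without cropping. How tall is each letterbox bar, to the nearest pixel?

659 px

Since 2.400 > 1.250, the image is width-limited.
That makes the image 1433.33 px tall (3440 / 2.400).
2752 − 1433.33 = 1318.67 px of bars (659.33 each).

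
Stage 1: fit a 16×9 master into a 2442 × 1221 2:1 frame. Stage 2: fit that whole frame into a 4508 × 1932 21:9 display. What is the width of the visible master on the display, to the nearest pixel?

16×9 in 2442×1221: fills the height, so the master is 2170.67 × 1221.00.
The 2:1 canvas is height-limited in 4508×1932, giving 3864.00 × 1932.00; scale factor 1.5823.
So the master's width is 2170.67 × 1.5823 ≈ 3434.67.

3435 px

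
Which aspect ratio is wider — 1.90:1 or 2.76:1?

1.9 and 2.76; 2.76 > 1.9.

2.76:1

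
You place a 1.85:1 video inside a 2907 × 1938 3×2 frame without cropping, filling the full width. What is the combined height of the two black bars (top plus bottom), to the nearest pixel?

367 px

Content height = 2907 / 1.850 ≈ 1571.35 px.
Leftover height: 1938 − 1571.35 = 366.65 px.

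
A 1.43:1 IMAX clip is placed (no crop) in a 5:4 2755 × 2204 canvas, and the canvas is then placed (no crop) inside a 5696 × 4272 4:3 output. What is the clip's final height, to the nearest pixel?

3734 px

1.43:1 IMAX in 2755×2204: fills the width, so the clip is 2755.00 × 1926.57.
Second fit — the 5:4 canvas into 5696×4272 spans the height: 5340.00 × 4272.00 (×1.9383 from 2755×2204).
Applying the same ×1.9383: 1926.57 → 3734.27.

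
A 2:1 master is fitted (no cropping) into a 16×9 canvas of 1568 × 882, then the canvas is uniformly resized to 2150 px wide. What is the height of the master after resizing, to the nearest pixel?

In the 1568×882 frame the master fills the width: height = 1568 × 1/2 ≈ 784.00 px.
Resizing to 2150 px wide multiplies everything by 1.3712: 784.00 → 1075.00 px.

1075 px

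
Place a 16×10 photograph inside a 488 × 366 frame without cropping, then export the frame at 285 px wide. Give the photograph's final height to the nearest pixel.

178 px

In the 488×366 frame the photograph fills the width: height = 488 × 10/16 ≈ 305.00 px.
Resizing to 285 px wide multiplies everything by 0.5840: 305.00 → 178.12 px.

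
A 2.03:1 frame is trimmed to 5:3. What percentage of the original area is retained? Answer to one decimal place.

5:3 is narrower than 2.03:1, so the crop keeps the full height and trims the width.
Area ratio = (1.667)/(2.030) = 82.10% retained.

82.1%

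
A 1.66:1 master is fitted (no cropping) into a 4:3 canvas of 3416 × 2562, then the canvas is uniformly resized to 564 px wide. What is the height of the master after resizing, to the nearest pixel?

340 px

In the 3416×2562 frame the master fills the width: height = 3416 / 1.660 ≈ 2057.83 px.
The frame scales by 564/3416 = 0.1651; 2057.83 × 0.1651 ≈ 339.76 px.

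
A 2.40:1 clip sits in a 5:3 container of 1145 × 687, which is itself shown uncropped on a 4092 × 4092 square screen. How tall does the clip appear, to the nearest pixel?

1705 px

2.40:1 in 1145×687: fills the width, so the clip is 1145.00 × 477.08.
5:3 in 4092×4092: fills the width, so the intermediate becomes 4092.00 × 2455.20 — a scale of ×3.5738.
So the clip's height is 477.08 × 3.5738 ≈ 1705.00.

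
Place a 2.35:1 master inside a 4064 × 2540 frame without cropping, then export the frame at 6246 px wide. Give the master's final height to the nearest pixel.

In the 4064×2540 frame the master fills the width: height = 4064 / 2.350 ≈ 1729.36 px.
The frame scales by 6246/4064 = 1.5369; 1729.36 × 1.5369 ≈ 2657.87 px.

2658 px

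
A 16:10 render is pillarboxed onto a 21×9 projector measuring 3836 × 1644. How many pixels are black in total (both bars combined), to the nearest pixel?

Since 1.600 < 2.333, the render is height-limited.
The render is 1644 × 16/10 ≈ 2630.4000 px wide.
3836 − 2630.4000 = 1205.6000 px of bars.
Across the 1644-px span: 1205.6000 × 1644 ≈ 1982006 px.

1982006 pixels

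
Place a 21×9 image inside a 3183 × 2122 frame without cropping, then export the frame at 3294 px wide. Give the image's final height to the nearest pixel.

1412 px

At 3183×2122 the image is width-limited, so height = 3183 × 9/21 ≈ 1364.14 px.
Resizing to 3294 px wide multiplies everything by 1.0349: 1364.14 → 1411.71 px.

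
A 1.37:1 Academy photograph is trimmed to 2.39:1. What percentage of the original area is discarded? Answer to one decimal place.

The width stays; only height is cut (since 2.39:1 is wider than 1.37:1 Academy).
(1.370)/(2.390) ≈ 0.573 of the area survives, leaving 42.68% discarded.

42.7%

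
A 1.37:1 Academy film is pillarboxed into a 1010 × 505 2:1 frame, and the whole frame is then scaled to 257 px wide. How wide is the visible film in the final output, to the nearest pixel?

176 px

At 1010×505 the film is height-limited, so width = 505 × 1.370 ≈ 691.85 px.
Scaling 1010 → 257 is ×0.2545, so the width becomes 691.85 × 0.2545 ≈ 176.04 px.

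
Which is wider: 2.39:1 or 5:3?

2.39:1

2.39 and 5:3 = 1.667; 2.39 > 1.667.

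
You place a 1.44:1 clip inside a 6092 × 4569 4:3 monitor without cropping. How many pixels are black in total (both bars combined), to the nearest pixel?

2061804 pixels

1.44:1 (1.440) > 4:3 (1.333), so the clip fills the width.
The clip is 6092 / 1.440 ≈ 4230.5556 px tall.
Black = 4569 − 4230.5556 = 338.4444 px.
Across the 6092-px span: 338.4444 × 6092 ≈ 2061804 px.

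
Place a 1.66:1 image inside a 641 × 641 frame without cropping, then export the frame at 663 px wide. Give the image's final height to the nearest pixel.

399 px

In the 641×641 frame the image fills the width: height = 641 / 1.660 ≈ 386.14 px.
The frame scales by 663/641 = 1.0343; 386.14 × 1.0343 ≈ 399.40 px.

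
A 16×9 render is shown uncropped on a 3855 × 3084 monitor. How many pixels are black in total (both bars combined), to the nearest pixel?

16×9 is wider than 5:4, so it spans the full width.
Content height = 3855 × 9/16 ≈ 2168.4375 px.
Leftover height: 3084 − 2168.4375 = 915.5625 px.
Across the 3855-px span: 915.5625 × 3855 ≈ 3529493 px.

3529493 pixels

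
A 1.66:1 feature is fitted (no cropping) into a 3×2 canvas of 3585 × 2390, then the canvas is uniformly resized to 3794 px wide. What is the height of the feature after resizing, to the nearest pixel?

2286 px

In the 3585×2390 frame the feature fills the width: height = 3585 / 1.660 ≈ 2159.64 px.
Scaling 3585 → 3794 is ×1.0583, so the height becomes 2159.64 × 1.0583 ≈ 2285.54 px.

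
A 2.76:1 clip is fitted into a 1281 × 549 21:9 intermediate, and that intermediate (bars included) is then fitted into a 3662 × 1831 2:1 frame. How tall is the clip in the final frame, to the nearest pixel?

Inside the 1281×549 canvas the clip is width-limited at 1281.00 × 464.13.
Second fit — the 21:9 canvas into 3662×1831 spans the width: 3662.00 × 1569.43 (×2.8587 from 1281×549).
So the clip's height is 464.13 × 2.8587 ≈ 1326.81.

1327 px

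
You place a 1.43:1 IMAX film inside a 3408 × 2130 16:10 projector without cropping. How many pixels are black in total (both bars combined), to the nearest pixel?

771273 pixels

Since 1.430 < 1.600, the film is height-limited.
Content width = 2130 × 1.430 ≈ 3045.9000 px.
Leftover width: 3408 − 3045.9000 = 362.1000 px.
Across the 2130-px span: 362.1000 × 2130 ≈ 771273 px.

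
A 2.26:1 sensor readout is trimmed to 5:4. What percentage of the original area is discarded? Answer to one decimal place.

Going from 2.26:1 to 5:4 means cutting width while keeping height.
(1.250)/(2.260) ≈ 0.553 of the area survives, leaving 44.69% discarded.

44.7%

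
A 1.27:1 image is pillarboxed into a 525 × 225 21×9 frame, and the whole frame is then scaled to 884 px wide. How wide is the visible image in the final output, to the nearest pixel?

481 px

Fitted into 525×225, the image spans the height; its width is 225 × 1.270 ≈ 285.75 px.
Scaling 525 → 884 is ×1.6838, so the width becomes 285.75 × 1.6838 ≈ 481.15 px.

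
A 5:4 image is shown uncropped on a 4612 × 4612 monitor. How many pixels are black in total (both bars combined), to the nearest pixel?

4254109 pixels

5:4 is wider than 1:1, so it spans the full width.
The image is 4612 × 4/5 ≈ 3689.6000 px tall.
Black = 4612 − 3689.6000 = 922.4000 px.
Across the 4612-px span: 922.4000 × 4612 ≈ 4254109 px.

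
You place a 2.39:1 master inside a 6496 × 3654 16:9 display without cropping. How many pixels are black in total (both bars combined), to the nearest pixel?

6080310 pixels

Since 2.390 > 1.778, the master is width-limited.
Content height = 6496 / 2.390 ≈ 2717.9916 px.
Black = 3654 − 2717.9916 = 936.0084 px.
Bar area = 936.0084 × 6496 ≈ 6080310 px.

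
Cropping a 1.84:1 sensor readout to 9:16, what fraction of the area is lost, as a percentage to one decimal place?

69.4%

Going from 1.84:1 to 9:16 means cutting width while keeping height.
Area ratio = (0.562)/(1.840) = 30.57%; the remaining 69.43% is cropped out.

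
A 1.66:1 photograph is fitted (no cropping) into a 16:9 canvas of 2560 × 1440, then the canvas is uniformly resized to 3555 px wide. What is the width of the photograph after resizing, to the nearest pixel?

3319 px

At 2560×1440 the photograph is height-limited, so width = 1440 × 1.660 ≈ 2390.40 px.
Scaling 2560 → 3555 is ×1.3887, so the width becomes 2390.40 × 1.3887 ≈ 3319.48 px.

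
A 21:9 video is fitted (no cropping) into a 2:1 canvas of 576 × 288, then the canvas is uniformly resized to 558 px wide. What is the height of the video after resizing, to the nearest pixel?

239 px

Fitted into 576×288, the video spans the width; its height is 576 × 9/21 ≈ 246.86 px.
Scaling 576 → 558 is ×0.9688, so the height becomes 246.86 × 0.9688 ≈ 239.14 px.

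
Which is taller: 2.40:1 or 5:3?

2.4 and 5:3 = 1.667; 2.4 > 1.667. The smaller width-to-height ratio is the taller frame.

5:3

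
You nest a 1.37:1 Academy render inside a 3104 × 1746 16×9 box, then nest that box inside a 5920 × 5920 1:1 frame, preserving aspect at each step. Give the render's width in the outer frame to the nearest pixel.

1.37:1 Academy in 3104×1746: fills the height, so the render is 2392.02 × 1746.00.
16×9 in 5920×5920: fills the width, so the intermediate becomes 5920.00 × 3330.00 — a scale of ×1.9072.
Applying the same ×1.9072: 2392.02 → 4562.10.

4562 px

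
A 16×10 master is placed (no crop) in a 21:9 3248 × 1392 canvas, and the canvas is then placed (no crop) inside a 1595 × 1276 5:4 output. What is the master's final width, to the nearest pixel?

1094 px

Inside the 3248×1392 canvas the master is height-limited at 2227.20 × 1392.00.
Second fit — the 21:9 canvas into 1595×1276 spans the width: 1595.00 × 683.57 (×0.4911 from 3248×1392).
Applying the same ×0.4911: 2227.20 → 1093.71.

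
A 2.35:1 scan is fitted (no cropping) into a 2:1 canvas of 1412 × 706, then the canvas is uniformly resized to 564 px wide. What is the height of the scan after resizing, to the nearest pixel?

240 px

At 1412×706 the scan is width-limited, so height = 1412 / 2.350 ≈ 600.85 px.
The frame scales by 564/1412 = 0.3994; 600.85 × 0.3994 ≈ 240.00 px.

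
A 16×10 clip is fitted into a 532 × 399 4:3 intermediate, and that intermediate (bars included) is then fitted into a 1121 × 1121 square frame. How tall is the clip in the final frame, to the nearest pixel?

701 px

First fit — 16×10 into 532×399 spans the width: 532.00 × 332.50.
Second fit — the 4:3 canvas into 1121×1121 spans the width: 1121.00 × 840.75 (×2.1071 from 532×399).
The clip scales with it: height 332.50 × 2.1071 ≈ 700.62.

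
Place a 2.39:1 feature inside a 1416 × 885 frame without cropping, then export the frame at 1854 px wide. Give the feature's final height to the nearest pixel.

776 px

In the 1416×885 frame the feature fills the width: height = 1416 / 2.390 ≈ 592.47 px.
Scaling 1416 → 1854 is ×1.3093, so the height becomes 592.47 × 1.3093 ≈ 775.73 px.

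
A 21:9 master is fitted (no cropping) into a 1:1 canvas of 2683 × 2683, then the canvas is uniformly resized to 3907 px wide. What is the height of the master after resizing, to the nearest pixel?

Fitted into 2683×2683, the master spans the width; its height is 2683 × 9/21 ≈ 1149.86 px.
The frame scales by 3907/2683 = 1.4562; 1149.86 × 1.4562 ≈ 1674.43 px.

1674 px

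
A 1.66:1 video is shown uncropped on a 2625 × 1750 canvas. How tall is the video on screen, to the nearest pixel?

1581 px

Since 1.660 > 1.500, the video is width-limited.
Content height = 2625 / 1.660 ≈ 1581.33 px.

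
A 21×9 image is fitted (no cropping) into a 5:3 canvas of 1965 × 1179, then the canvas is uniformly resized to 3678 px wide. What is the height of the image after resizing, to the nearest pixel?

At 1965×1179 the image is width-limited, so height = 1965 × 9/21 ≈ 842.14 px.
Scaling 1965 → 3678 is ×1.8718, so the height becomes 842.14 × 1.8718 ≈ 1576.29 px.

1576 px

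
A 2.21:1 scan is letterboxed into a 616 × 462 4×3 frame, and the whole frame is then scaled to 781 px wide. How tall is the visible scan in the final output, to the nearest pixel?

In the 616×462 frame the scan fills the width: height = 616 / 2.210 ≈ 278.73 px.
Resizing to 781 px wide multiplies everything by 1.2679: 278.73 → 353.39 px.

353 px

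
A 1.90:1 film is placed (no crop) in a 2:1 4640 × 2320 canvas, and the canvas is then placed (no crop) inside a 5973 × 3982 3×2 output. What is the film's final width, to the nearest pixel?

First fit — 1.90:1 into 4640×2320 spans the height: 4408.00 × 2320.00.
2:1 in 5973×3982: fills the width, so the intermediate becomes 5973.00 × 2986.50 — a scale of ×1.2873.
Applying the same ×1.2873: 4408.00 → 5674.35.

5674 px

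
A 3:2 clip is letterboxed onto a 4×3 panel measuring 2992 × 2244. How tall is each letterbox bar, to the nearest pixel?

125 px

Since 1.500 > 1.333, the clip is width-limited.
That makes the image 1994.67 px tall (2992 × 2/3).
Leftover height: 2244 − 1994.67 = 249.33 px → 124.67 each side.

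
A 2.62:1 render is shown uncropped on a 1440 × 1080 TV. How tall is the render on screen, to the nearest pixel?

2.62:1 is wider than 4:3, so it spans the full width.
That makes the image 549.62 px tall (1440 / 2.620).

550 px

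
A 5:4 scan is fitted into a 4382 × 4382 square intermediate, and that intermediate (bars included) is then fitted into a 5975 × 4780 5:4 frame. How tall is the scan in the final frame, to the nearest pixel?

3824 px

Inside the 4382×4382 canvas the scan is width-limited at 4382.00 × 3505.60.
Second fit — the square canvas into 5975×4780 spans the height: 4780.00 × 4780.00 (×1.0908 from 4382×4382).
So the scan's height is 3505.60 × 1.0908 ≈ 3824.00.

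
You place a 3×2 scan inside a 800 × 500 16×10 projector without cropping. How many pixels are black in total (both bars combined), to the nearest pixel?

25000 pixels

3×2 is narrower than 16×10, so it spans the full height.
Content width = 500 × 3/2 ≈ 750.0000 px.
Leftover width: 800 − 750.0000 = 50.0000 px.
That's 50.0000 × 500 ≈ 25000 black pixels.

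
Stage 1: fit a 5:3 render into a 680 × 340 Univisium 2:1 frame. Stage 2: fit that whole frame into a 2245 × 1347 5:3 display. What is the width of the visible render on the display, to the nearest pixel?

First fit — 5:3 into 680×340 spans the height: 566.67 × 340.00.
The Univisium 2:1 canvas is width-limited in 2245×1347, giving 2245.00 × 1122.50; scale factor 3.3015.
So the render's width is 566.67 × 3.3015 ≈ 1870.83.

1871 px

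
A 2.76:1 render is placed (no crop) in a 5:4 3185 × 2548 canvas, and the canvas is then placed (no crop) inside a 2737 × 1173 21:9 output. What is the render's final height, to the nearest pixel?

Inside the 3185×2548 canvas the render is width-limited at 3185.00 × 1153.99.
5:4 in 2737×1173: fills the height, so the intermediate becomes 1466.25 × 1173.00 — a scale of ×0.4604.
So the render's height is 1153.99 × 0.4604 ≈ 531.25.

531 px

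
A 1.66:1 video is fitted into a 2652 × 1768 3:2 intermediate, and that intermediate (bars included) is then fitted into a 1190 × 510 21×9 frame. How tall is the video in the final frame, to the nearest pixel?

Inside the 2652×1768 canvas the video is width-limited at 2652.00 × 1597.59.
Second fit — the 3:2 canvas into 1190×510 spans the height: 765.00 × 510.00 (×0.2885 from 2652×1768).
Applying the same ×0.2885: 1597.59 → 460.84.

461 px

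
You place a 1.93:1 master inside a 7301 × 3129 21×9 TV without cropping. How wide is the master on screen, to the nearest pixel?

6039 px

Since 1.930 < 2.333, the master is height-limited.
Content width = 3129 × 1.930 ≈ 6038.97 px.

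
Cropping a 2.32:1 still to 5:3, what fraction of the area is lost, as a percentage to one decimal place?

5:3 is narrower than 2.32:1, so the crop keeps the full height and trims the width.
(1.667)/(2.320) ≈ 0.718 of the area survives, leaving 28.16% discarded.

28.2%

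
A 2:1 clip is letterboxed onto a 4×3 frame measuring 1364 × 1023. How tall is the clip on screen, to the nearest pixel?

2:1 is wider than 4×3, so it spans the full width.
Content height = 1364 × 1/2 ≈ 682.00 px.

682 px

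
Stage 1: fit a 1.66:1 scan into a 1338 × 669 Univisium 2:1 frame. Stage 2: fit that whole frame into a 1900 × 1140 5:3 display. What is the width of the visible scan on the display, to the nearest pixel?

1577 px

1.66:1 in 1338×669: fills the height, so the scan is 1110.54 × 669.00.
Univisium 2:1 in 1900×1140: fills the width, so the intermediate becomes 1900.00 × 950.00 — a scale of ×1.4200.
Applying the same ×1.4200: 1110.54 → 1577.00.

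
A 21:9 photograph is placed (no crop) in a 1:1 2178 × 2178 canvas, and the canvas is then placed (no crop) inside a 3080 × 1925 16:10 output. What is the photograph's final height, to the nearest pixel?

First fit — 21:9 into 2178×2178 spans the width: 2178.00 × 933.43.
1:1 in 3080×1925: fills the height, so the intermediate becomes 1925.00 × 1925.00 — a scale of ×0.8838.
Applying the same ×0.8838: 933.43 → 825.00.

825 px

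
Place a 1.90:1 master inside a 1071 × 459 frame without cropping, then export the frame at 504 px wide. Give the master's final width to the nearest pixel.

Fitted into 1071×459, the master spans the height; its width is 459 × 1.900 ≈ 872.10 px.
Scaling 1071 → 504 is ×0.4706, so the width becomes 872.10 × 0.4706 ≈ 410.40 px.

410 px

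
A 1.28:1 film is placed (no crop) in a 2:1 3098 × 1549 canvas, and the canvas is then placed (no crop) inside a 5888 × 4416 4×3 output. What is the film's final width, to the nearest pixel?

Inside the 3098×1549 canvas the film is height-limited at 1982.72 × 1549.00.
2:1 in 5888×4416: fills the width, so the intermediate becomes 5888.00 × 2944.00 — a scale of ×1.9006.
The film scales with it: width 1982.72 × 1.9006 ≈ 3768.32.

3768 px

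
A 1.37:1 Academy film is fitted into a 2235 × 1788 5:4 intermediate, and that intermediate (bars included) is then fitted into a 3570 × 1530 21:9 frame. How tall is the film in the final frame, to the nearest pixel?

Inside the 2235×1788 canvas the film is width-limited at 2235.00 × 1631.39.
5:4 in 3570×1530: fills the height, so the intermediate becomes 1912.50 × 1530.00 — a scale of ×0.8557.
The film scales with it: height 1631.39 × 0.8557 ≈ 1395.99.

1396 px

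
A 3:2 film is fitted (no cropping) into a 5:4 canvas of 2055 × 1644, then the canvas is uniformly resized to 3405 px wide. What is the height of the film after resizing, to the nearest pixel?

2270 px

In the 2055×1644 frame the film fills the width: height = 2055 × 2/3 ≈ 1370.00 px.
The frame scales by 3405/2055 = 1.6569; 1370.00 × 1.6569 ≈ 2270.00 px.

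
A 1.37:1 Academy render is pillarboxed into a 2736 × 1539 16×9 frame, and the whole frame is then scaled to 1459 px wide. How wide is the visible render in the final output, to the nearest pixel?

1124 px

At 2736×1539 the render is height-limited, so width = 1539 × 1.370 ≈ 2108.43 px.
Scaling 2736 → 1459 is ×0.5333, so the width becomes 2108.43 × 0.5333 ≈ 1124.34 px.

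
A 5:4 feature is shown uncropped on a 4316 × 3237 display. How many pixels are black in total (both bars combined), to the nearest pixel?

5:4 (1.250) < 4:3 (1.333), so the feature fills the height.
Content width = 3237 × 5/4 ≈ 4046.2500 px.
4316 − 4046.2500 = 269.7500 px of bars.
Across the 3237-px span: 269.7500 × 3237 ≈ 873181 px.

873181 pixels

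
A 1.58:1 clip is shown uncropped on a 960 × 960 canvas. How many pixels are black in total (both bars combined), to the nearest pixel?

338309 pixels

1.58:1 is wider than square, so it spans the full width.
The clip is 960 / 1.580 ≈ 607.5949 px tall.
Black = 960 − 607.5949 = 352.4051 px.
That's 352.4051 × 960 ≈ 338309 black pixels.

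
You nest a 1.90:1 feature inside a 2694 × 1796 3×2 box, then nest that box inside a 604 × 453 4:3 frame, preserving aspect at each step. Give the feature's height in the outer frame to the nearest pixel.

318 px

First fit — 1.90:1 into 2694×1796 spans the width: 2694.00 × 1417.89.
3×2 in 604×453: fills the width, so the intermediate becomes 604.00 × 402.67 — a scale of ×0.2242.
The feature scales with it: height 1417.89 × 0.2242 ≈ 317.89.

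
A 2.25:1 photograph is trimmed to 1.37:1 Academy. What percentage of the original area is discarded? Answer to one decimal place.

39.1%

The height stays; only width is cut (since 1.37:1 Academy is narrower than 2.25:1).
Fraction kept = (1.370)/(2.250) ≈ 60.89%, so 39.11% is lost.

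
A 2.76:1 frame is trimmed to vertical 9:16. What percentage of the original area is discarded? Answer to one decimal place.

79.6%

vertical 9:16 is narrower than 2.76:1, so the crop keeps the full height and trims the width.
Fraction kept = (0.562)/(2.760) ≈ 20.38%, so 79.62% is lost.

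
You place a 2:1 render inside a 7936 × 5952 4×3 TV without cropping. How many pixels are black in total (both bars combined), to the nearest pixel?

2:1 is wider than 4×3, so it spans the full width.
Content height = 7936 × 1/2 ≈ 3968.0000 px.
Leftover height: 5952 − 3968.0000 = 1984.0000 px.
Across the 7936-px span: 1984.0000 × 7936 ≈ 15745024 px.

15745024 pixels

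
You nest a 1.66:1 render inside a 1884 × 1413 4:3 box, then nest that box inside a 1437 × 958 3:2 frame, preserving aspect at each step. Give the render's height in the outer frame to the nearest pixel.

Inside the 1884×1413 canvas the render is width-limited at 1884.00 × 1134.94.
Second fit — the 4:3 canvas into 1437×958 spans the height: 1277.33 × 958.00 (×0.6780 from 1884×1413).
The render scales with it: height 1134.94 × 0.6780 ≈ 769.48.

769 px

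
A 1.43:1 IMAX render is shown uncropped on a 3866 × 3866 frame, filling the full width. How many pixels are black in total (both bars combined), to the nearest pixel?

4494239 pixels

Content height = 3866 / 1.430 ≈ 2703.4965 px.
3866 − 2703.4965 = 1162.5035 px of bars.
Across the 3866-px span: 1162.5035 × 3866 ≈ 4494239 px.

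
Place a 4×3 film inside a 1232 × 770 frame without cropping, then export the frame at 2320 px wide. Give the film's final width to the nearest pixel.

1933 px

At 1232×770 the film is height-limited, so width = 770 × 4/3 ≈ 1026.67 px.
Scaling 1232 → 2320 is ×1.8831, so the width becomes 1026.67 × 1.8831 ≈ 1933.33 px.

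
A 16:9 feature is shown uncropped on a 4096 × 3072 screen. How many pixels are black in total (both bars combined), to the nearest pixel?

3145728 pixels

16:9 is wider than 4×3, so it spans the full width.
Content height = 4096 × 9/16 ≈ 2304.0000 px.
Black = 3072 − 2304.0000 = 768.0000 px.
Bar area = 768.0000 × 4096 ≈ 3145728 px.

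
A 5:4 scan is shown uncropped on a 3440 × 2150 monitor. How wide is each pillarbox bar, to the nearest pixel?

376 px

Since 1.250 < 1.600, the scan is height-limited.
The scan is 2150 × 5/4 ≈ 2687.50 px wide.
Black = 3440 − 2687.50 = 752.50 px, or 376.25 per bar.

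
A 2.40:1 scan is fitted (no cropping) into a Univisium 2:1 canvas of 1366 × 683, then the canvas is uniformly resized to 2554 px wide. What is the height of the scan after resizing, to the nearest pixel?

At 1366×683 the scan is width-limited, so height = 1366 / 2.400 ≈ 569.17 px.
Scaling 1366 → 2554 is ×1.8697, so the height becomes 569.17 × 1.8697 ≈ 1064.17 px.

1064 px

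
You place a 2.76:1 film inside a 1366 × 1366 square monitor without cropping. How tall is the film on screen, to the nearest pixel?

2.76:1 (2.760) > square (1.000), so the film fills the width.
Content height = 1366 / 2.760 ≈ 494.93 px.

495 px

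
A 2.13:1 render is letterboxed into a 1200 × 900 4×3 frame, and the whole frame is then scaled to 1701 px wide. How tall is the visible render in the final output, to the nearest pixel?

Fitted into 1200×900, the render spans the width; its height is 1200 / 2.130 ≈ 563.38 px.
Scaling 1200 → 1701 is ×1.4175, so the height becomes 563.38 × 1.4175 ≈ 798.59 px.

799 px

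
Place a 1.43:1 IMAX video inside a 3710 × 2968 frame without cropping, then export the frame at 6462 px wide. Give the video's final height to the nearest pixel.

Fitted into 3710×2968, the video spans the width; its height is 3710 / 1.430 ≈ 2594.41 px.
Scaling 3710 → 6462 is ×1.7418, so the height becomes 2594.41 × 1.7418 ≈ 4518.88 px.

4519 px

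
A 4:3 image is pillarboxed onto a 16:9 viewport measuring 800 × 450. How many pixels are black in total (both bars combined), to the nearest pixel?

90000 pixels

4:3 (1.333) < 16:9 (1.778), so the image fills the height.
That makes the image 600.0000 px wide (450 × 4/3).
Leftover width: 800 − 600.0000 = 200.0000 px.
That's 200.0000 × 450 ≈ 90000 black pixels.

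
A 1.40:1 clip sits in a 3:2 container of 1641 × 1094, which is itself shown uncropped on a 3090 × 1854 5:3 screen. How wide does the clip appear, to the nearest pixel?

First fit — 1.40:1 into 1641×1094 spans the height: 1531.60 × 1094.00.
Second fit — the 3:2 canvas into 3090×1854 spans the height: 2781.00 × 1854.00 (×1.6947 from 1641×1094).
So the clip's width is 1531.60 × 1.6947 ≈ 2595.60.

2596 px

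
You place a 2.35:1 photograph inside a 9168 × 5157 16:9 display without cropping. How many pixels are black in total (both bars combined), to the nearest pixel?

11512472 pixels

2.35:1 (2.350) > 16:9 (1.778), so the photograph fills the width.
That makes the image 3901.2766 px tall (9168 / 2.350).
Black = 5157 − 3901.2766 = 1255.7234 px.
That's 1255.7234 × 9168 ≈ 11512472 black pixels.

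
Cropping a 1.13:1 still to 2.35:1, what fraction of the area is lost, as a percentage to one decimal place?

The width stays; only height is cut (since 2.35:1 is wider than 1.13:1).
(1.130)/(2.350) ≈ 0.481 of the area survives, leaving 51.91% discarded.

51.9%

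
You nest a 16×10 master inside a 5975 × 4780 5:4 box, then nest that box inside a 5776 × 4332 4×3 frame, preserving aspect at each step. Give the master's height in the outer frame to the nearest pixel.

3384 px

Inside the 5975×4780 canvas the master is width-limited at 5975.00 × 3734.38.
5:4 in 5776×4332: fills the height, so the intermediate becomes 5415.00 × 4332.00 — a scale of ×0.9063.
Applying the same ×0.9063: 3734.38 → 3384.38.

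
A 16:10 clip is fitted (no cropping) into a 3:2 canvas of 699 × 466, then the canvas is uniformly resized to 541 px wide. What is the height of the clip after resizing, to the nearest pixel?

At 699×466 the clip is width-limited, so height = 699 × 10/16 ≈ 436.88 px.
Scaling 699 → 541 is ×0.7740, so the height becomes 436.88 × 0.7740 ≈ 338.12 px.

338 px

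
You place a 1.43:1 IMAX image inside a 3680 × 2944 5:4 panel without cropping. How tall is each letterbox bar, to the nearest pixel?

185 px

1.43:1 IMAX (1.430) > 5:4 (1.250), so the image fills the width.
The image is 3680 / 1.430 ≈ 2573.43 px tall.
Leftover height: 2944 − 2573.43 = 370.57 px → 185.29 each side.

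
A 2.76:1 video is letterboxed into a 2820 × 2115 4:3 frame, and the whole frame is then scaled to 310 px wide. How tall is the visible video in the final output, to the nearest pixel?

Fitted into 2820×2115, the video spans the width; its height is 2820 / 2.760 ≈ 1021.74 px.
Scaling 2820 → 310 is ×0.1099, so the height becomes 1021.74 × 0.1099 ≈ 112.32 px.

112 px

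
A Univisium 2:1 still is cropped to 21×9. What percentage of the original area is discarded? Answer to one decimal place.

Going from Univisium 2:1 to 21×9 means cutting height while keeping width.
(2.000)/(2.333) ≈ 0.857 of the area survives, leaving 14.29% discarded.

14.3%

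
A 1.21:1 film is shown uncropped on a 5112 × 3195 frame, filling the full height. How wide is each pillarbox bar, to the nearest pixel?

623 px

That makes the image 3865.95 px wide (3195 × 1.210).
Black = 5112 − 3865.95 = 1246.05 px, or 623.02 per bar.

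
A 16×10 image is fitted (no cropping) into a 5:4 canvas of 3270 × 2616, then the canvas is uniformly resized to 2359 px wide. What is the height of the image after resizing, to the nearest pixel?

In the 3270×2616 frame the image fills the width: height = 3270 × 10/16 ≈ 2043.75 px.
Resizing to 2359 px wide multiplies everything by 0.7214: 2043.75 → 1474.38 px.

1474 px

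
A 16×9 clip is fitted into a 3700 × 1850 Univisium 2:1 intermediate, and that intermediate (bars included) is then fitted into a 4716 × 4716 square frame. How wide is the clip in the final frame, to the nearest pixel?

16×9 in 3700×1850: fills the height, so the clip is 3288.89 × 1850.00.
Univisium 2:1 in 4716×4716: fills the width, so the intermediate becomes 4716.00 × 2358.00 — a scale of ×1.2746.
So the clip's width is 3288.89 × 1.2746 ≈ 4192.00.

4192 px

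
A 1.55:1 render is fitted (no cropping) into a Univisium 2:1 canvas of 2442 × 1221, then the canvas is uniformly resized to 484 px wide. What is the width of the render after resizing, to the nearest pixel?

In the 2442×1221 frame the render fills the height: width = 1221 × 1.550 ≈ 1892.55 px.
Scaling 2442 → 484 is ×0.1982, so the width becomes 1892.55 × 0.1982 ≈ 375.10 px.

375 px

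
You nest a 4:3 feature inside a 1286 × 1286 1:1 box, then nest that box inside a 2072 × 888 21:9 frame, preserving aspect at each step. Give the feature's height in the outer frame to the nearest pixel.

666 px

First fit — 4:3 into 1286×1286 spans the width: 1286.00 × 964.50.
The 1:1 canvas is height-limited in 2072×888, giving 888.00 × 888.00; scale factor 0.6905.
So the feature's height is 964.50 × 0.6905 ≈ 666.00.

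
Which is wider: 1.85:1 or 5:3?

1.85:1

1.85 and 5:3 = 1.667; 1.85 > 1.667.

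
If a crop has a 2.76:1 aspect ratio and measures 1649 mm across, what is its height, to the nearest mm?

597 mm

Height = 1649 / 2.760 = 597.46.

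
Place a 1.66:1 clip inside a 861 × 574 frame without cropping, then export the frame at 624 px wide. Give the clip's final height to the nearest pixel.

376 px

At 861×574 the clip is width-limited, so height = 861 / 1.660 ≈ 518.67 px.
Scaling 861 → 624 is ×0.7247, so the height becomes 518.67 × 0.7247 ≈ 375.90 px.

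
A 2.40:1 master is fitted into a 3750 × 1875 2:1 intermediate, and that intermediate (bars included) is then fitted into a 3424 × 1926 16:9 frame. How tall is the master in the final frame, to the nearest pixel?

First fit — 2.40:1 into 3750×1875 spans the width: 3750.00 × 1562.50.
2:1 in 3424×1926: fills the width, so the intermediate becomes 3424.00 × 1712.00 — a scale of ×0.9131.
So the master's height is 1562.50 × 0.9131 ≈ 1426.67.

1427 px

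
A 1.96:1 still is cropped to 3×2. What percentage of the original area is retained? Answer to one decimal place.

The height stays; only width is cut (since 3×2 is narrower than 1.96:1).
Area ratio = (1.500)/(1.960) = 76.53% retained.

76.5%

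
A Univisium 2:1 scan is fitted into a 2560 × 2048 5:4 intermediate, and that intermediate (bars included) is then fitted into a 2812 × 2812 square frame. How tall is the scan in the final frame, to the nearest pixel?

1406 px

Inside the 2560×2048 canvas the scan is width-limited at 2560.00 × 1280.00.
The 5:4 canvas is width-limited in 2812×2812, giving 2812.00 × 2249.60; scale factor 1.0984.
So the scan's height is 1280.00 × 1.0984 ≈ 1406.00.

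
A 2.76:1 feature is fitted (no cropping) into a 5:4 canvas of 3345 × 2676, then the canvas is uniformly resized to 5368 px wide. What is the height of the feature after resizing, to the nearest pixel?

Fitted into 3345×2676, the feature spans the width; its height is 3345 / 2.760 ≈ 1211.96 px.
The frame scales by 5368/3345 = 1.6048; 1211.96 × 1.6048 ≈ 1944.93 px.

1945 px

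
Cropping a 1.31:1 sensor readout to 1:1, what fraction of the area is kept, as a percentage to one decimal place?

76.3%

The height stays; only width is cut (since 1:1 is narrower than 1.31:1).
(1.000)/(1.310) ≈ 0.763 of the area survives.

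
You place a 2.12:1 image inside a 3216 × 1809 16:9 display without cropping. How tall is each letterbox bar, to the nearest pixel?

2.12:1 (2.120) > 16:9 (1.778), so the image fills the width.
That makes the image 1516.98 px tall (3216 / 2.120).
Leftover height: 1809 − 1516.98 = 292.02 px → 146.01 each side.

146 px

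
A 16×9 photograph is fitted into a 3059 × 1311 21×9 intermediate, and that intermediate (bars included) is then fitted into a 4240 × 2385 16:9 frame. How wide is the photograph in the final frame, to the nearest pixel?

16×9 in 3059×1311: fills the height, so the photograph is 2330.67 × 1311.00.
The 21×9 canvas is width-limited in 4240×2385, giving 4240.00 × 1817.14; scale factor 1.3861.
So the photograph's width is 2330.67 × 1.3861 ≈ 3230.48.

3230 px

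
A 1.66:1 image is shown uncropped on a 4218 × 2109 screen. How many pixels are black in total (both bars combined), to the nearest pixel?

Since 1.660 < 2.000, the image is height-limited.
The image is 2109 × 1.660 ≈ 3500.9400 px wide.
Black = 4218 − 3500.9400 = 717.0600 px.
Across the 2109-px span: 717.0600 × 2109 ≈ 1512280 px.

1512280 pixels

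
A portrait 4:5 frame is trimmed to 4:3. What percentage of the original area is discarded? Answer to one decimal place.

40.0%

Going from portrait 4:5 to 4:3 means cutting height while keeping width.
Fraction kept = (0.800)/(1.333) ≈ 60.00%, so 40.00% is lost.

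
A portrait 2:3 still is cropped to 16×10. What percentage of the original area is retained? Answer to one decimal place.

41.7%

The width stays; only height is cut (since 16×10 is wider than portrait 2:3).
Fraction kept = (0.667)/(1.600) ≈ 41.67%.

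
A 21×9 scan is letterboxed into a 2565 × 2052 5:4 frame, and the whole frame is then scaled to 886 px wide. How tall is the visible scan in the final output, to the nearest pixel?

380 px

Fitted into 2565×2052, the scan spans the width; its height is 2565 × 9/21 ≈ 1099.29 px.
The frame scales by 886/2565 = 0.3454; 1099.29 × 0.3454 ≈ 379.71 px.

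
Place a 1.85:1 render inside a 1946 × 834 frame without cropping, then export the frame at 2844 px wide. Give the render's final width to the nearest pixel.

2255 px

Fitted into 1946×834, the render spans the height; its width is 834 × 1.850 ≈ 1542.90 px.
Resizing to 2844 px wide multiplies everything by 1.4615: 1542.90 → 2254.89 px.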